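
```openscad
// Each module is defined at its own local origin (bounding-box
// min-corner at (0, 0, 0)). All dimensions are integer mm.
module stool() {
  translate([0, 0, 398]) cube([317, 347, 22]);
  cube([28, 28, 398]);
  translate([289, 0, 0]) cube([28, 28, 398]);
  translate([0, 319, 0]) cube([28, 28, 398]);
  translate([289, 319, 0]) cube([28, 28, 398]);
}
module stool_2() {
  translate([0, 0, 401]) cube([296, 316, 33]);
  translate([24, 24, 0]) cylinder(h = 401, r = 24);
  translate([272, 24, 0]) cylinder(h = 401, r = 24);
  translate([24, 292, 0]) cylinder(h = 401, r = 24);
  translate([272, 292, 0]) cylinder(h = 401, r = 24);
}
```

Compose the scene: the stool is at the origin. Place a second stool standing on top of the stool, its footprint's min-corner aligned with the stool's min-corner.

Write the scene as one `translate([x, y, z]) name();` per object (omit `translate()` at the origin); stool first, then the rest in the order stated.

stool();
translate([0, 0, 420]) stool_2();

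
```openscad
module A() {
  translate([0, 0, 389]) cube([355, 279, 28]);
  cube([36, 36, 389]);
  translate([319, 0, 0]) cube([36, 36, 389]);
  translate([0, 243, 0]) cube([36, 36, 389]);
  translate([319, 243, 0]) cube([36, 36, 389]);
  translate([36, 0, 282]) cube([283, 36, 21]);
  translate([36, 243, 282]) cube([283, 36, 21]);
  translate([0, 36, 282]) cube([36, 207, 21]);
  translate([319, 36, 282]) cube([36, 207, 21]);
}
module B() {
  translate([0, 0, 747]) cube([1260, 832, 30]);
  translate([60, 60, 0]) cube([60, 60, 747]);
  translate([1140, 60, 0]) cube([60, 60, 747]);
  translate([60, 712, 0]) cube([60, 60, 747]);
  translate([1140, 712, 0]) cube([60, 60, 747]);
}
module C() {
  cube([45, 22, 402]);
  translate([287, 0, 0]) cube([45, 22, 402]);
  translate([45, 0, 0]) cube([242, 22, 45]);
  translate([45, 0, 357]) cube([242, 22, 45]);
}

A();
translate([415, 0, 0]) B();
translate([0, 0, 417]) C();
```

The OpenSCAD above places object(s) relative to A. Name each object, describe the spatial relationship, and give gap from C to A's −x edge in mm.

The picture frame's min-x is at 0; the stool's min-x is 0; gap = 0 mm.

A is a stool. B is a table. C is a picture frame. The table is on the floor beside the stool on its +x side. The picture frame is on top of the stool. The gap from the picture frame to the stool's −x edge is 0 mm.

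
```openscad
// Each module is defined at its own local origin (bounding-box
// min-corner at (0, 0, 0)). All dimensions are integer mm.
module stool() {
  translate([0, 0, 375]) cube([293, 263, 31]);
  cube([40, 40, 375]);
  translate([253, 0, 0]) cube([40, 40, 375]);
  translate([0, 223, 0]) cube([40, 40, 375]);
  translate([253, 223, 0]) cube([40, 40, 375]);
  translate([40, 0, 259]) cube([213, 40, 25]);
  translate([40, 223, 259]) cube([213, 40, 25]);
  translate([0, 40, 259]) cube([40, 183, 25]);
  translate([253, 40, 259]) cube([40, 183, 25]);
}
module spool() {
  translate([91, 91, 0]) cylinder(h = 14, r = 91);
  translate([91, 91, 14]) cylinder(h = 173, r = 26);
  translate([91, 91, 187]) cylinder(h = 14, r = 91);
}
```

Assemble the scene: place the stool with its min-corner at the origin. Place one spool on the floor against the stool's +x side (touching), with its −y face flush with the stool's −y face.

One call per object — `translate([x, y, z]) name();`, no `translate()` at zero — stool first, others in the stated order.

stool();
translate([293, 0, 0]) spool();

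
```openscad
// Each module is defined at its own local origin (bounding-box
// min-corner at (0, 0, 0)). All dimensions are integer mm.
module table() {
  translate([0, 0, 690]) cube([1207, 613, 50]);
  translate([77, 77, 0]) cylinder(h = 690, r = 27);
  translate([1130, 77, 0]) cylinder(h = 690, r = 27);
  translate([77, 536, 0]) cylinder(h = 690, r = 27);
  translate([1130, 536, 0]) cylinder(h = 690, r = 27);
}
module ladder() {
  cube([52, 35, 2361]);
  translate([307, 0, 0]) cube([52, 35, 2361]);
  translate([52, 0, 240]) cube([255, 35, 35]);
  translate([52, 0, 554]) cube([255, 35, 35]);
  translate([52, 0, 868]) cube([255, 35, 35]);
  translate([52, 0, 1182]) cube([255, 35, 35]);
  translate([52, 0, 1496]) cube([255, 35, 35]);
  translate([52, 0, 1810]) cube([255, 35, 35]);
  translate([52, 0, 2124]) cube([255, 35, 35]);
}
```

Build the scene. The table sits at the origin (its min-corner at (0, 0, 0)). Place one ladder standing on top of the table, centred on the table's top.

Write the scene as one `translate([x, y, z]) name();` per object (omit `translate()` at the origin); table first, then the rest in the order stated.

table();
translate([424, 289, 740]) ladder();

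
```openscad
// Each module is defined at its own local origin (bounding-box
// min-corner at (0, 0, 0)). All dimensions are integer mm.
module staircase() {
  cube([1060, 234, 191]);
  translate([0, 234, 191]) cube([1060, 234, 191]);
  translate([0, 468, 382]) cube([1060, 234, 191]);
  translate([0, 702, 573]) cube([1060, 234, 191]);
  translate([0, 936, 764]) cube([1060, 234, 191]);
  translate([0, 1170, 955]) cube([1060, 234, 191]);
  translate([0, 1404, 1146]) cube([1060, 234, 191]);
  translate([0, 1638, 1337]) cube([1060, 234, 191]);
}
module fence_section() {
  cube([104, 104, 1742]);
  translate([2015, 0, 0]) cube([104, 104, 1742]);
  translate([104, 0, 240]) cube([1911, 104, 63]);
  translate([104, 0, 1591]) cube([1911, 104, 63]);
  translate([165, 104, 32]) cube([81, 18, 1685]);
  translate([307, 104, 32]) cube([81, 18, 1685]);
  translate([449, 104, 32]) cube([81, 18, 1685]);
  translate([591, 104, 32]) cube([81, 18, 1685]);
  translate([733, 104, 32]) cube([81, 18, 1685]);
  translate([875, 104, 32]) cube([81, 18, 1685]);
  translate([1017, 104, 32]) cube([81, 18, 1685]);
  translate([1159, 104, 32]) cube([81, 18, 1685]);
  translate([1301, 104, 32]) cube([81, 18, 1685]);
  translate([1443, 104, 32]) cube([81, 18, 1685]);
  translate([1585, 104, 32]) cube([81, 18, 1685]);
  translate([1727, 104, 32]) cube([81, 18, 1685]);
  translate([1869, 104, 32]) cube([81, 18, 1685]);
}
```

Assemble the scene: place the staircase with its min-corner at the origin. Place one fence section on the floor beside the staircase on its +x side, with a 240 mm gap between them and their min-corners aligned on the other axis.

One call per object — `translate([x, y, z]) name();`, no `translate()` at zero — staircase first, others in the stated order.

staircase();
translate([1300, 0, 0]) fence_section();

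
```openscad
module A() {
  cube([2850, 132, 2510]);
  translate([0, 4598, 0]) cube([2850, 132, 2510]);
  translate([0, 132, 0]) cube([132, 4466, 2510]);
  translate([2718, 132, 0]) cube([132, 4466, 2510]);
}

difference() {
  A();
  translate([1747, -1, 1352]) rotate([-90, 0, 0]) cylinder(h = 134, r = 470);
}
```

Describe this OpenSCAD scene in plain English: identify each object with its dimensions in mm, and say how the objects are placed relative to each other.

A is a box-shaped house frame (walls only): outside footprint 2850×4730 mm, wall height 2510 mm, wall thickness 132 mm. The two y-facing walls run the full x-width; the two x-facing walls fit between the inner faces of the y-facing walls.

The house frame has a circular hole of radius 470 mm through its front wall, centred at (x = 1747, z = 1352).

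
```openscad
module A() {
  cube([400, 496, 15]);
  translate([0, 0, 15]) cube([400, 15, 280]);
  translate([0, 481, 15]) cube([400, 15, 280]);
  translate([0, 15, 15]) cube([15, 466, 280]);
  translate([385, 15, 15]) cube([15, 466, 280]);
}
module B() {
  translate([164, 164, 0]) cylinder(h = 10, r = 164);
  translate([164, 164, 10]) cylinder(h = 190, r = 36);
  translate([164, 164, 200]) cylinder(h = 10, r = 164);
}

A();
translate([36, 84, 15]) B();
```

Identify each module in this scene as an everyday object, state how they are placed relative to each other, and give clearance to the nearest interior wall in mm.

A is an open box. B is a spool. The spool sits inside the open box, centred. The clearance to the nearest interior wall is 21 mm.

Clearances: x = 21, y = 69; minimum 21 mm.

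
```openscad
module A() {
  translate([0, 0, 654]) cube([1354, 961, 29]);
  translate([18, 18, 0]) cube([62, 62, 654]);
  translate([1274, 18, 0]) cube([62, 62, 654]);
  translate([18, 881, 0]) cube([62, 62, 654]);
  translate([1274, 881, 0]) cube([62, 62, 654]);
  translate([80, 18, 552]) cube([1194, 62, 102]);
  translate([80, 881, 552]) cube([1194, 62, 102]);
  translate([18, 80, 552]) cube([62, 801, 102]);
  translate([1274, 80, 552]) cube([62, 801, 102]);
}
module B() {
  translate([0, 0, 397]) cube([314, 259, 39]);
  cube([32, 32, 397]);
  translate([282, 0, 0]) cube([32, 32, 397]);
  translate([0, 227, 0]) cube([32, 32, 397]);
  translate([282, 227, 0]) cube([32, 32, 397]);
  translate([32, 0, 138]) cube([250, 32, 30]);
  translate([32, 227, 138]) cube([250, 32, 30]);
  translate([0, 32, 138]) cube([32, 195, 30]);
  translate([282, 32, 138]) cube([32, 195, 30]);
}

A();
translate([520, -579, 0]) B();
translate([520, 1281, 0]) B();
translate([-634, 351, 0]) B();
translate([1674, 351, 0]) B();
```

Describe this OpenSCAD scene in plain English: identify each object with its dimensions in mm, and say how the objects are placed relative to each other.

A is a table: top 1354 mm (x) × 961 mm (y), 29 mm thick, upper face at z = 683 mm, on four 62×62 mm square legs, each inset 18 mm from the nearest pair of top edges, running from z = 0 to the bottom of the top. Four apron rails, 62 mm thick and 102 mm tall, run between adjacent legs with their top edges flush with the underside of the top and their outer faces flush with the legs' outer faces.

B is a four-legged stool. The seat is 314×259 mm, 39 mm thick, top at z = 436 mm. It stands on four square legs, each 32×32 mm in cross-section, from z = 0 to the seat underside, each flush with a corner of the seat. Four stretchers, 32 mm wide and 30 mm tall, connect adjacent legs with their undersides at z = 138 mm, each running between the inner faces of the legs it joins and aligned with the legs' outer faces on the other axis.

Four stools sit around the table at the −y, +y, −x, +x sides.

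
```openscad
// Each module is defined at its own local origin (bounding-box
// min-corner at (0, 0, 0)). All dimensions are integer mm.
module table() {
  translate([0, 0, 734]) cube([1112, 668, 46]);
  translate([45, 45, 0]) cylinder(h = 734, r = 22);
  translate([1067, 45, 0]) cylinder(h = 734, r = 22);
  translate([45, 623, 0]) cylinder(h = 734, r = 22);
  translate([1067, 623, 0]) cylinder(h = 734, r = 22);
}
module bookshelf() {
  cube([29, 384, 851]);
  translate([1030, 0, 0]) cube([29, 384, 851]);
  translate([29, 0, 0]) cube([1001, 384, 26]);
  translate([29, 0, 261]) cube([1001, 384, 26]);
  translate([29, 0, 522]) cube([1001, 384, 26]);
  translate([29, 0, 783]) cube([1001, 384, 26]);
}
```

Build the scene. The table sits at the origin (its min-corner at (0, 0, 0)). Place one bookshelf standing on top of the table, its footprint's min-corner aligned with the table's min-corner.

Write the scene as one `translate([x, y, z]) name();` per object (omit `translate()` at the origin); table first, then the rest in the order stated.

table();
translate([0, 0, 780]) bookshelf();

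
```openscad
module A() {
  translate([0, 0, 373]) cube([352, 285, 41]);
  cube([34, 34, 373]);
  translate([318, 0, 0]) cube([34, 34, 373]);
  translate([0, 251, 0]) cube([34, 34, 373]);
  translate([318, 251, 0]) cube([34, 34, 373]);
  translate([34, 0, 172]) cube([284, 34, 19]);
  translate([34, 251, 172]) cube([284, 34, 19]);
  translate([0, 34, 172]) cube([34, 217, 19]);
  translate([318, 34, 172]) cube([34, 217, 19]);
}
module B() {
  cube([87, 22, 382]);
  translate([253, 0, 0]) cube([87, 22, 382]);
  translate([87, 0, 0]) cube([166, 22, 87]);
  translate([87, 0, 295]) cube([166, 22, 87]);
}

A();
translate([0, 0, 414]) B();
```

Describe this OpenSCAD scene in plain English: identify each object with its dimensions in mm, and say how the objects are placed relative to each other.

A is a four-legged stool. The seat is 352×285 mm, 41 mm thick, top at z = 414 mm. It stands on four square legs, each 34×34 mm in cross-section, from z = 0 to the seat underside, each flush with a corner of the seat. Four stretchers, 34 mm wide and 19 mm tall, connect adjacent legs with their undersides at z = 172 mm, each running between the inner faces of the legs it joins and aligned with the legs' outer faces on the other axis.

B is a rectangular picture frame lying in the x–z plane (depth along y). The opening is 166 mm wide (x) by 208 mm tall (z), surrounded by a border 87 mm wide on all four sides. The frame is 22 mm deep and is made of two full-height vertical stiles with two horizontal rails fitted between them.

The picture frame is on top of the stool.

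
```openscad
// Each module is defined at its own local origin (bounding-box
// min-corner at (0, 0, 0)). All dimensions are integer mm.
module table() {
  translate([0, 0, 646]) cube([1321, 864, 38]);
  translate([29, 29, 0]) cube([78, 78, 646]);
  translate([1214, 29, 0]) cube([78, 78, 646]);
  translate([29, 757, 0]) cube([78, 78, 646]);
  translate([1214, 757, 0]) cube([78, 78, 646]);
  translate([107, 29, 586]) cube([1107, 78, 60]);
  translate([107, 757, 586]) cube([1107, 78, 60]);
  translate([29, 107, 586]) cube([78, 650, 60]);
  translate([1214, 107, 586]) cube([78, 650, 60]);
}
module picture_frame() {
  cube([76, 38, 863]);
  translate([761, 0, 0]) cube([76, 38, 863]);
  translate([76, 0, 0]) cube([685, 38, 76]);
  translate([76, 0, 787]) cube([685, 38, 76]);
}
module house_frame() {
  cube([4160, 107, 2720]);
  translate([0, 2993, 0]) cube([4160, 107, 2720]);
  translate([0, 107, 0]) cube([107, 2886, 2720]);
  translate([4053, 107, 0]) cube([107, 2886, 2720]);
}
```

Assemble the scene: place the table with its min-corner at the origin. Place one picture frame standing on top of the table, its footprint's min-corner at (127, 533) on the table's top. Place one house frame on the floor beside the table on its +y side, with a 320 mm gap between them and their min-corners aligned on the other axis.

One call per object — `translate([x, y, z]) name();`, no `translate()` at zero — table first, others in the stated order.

table();
translate([127, 533, 684]) picture_frame();
translate([0, 1184, 0]) house_frame();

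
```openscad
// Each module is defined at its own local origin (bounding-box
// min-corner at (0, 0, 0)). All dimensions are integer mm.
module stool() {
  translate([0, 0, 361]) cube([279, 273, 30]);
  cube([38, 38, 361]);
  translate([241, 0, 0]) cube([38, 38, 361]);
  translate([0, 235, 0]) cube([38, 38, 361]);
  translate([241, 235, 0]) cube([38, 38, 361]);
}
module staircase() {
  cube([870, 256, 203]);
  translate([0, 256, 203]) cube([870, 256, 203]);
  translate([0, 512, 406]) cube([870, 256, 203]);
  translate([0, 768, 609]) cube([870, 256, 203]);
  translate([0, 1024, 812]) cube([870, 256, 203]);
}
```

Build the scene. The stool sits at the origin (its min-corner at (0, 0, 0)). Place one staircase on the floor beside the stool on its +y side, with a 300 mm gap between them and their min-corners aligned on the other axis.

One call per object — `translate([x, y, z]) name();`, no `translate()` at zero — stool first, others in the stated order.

stool();
translate([0, 573, 0]) staircase();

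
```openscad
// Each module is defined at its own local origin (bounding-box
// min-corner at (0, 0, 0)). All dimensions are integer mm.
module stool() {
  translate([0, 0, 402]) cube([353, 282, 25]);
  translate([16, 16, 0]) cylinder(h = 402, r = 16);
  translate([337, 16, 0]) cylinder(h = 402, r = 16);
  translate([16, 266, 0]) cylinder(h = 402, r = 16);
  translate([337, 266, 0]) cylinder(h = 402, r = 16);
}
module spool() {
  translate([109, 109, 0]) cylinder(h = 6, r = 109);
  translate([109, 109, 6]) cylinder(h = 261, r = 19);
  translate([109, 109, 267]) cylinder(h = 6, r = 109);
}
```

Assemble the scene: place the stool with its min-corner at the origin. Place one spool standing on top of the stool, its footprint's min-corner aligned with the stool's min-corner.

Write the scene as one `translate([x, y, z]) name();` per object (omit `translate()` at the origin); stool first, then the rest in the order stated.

stool();
translate([0, 0, 427]) spool();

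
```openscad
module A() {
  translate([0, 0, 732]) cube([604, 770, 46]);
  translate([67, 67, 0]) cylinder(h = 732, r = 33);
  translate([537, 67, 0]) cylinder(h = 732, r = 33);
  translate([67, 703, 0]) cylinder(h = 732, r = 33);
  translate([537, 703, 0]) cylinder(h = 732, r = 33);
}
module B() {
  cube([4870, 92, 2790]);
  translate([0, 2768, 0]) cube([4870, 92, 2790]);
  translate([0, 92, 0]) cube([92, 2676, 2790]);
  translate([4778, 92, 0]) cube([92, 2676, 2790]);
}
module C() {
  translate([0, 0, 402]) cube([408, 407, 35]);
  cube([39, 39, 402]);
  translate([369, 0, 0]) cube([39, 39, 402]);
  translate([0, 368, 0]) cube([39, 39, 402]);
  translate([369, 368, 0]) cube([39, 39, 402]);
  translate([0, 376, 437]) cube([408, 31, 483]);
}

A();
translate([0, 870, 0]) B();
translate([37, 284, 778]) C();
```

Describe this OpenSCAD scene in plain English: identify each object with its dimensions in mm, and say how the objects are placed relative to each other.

A is a table with a 604×770 mm rectangular top, 46 mm thick, top surface at z = 778 mm, supported by four round legs of 66 mm diameter, each leg's bounding box inset 34 mm from the nearest pair of top edges, running from the floor.

B is the wall frame of a small rectangular building: four walls, each 2790 mm tall and 92 mm thick, enclosing a footprint 4870 mm (x) by 2860 mm (y) outside-to-outside, with no floor or roof. The front and back walls (the −y and +y sides) span the full width; the two side walls fit between them.

C is a chair. The seat is a 408×407×35 mm slab with its top at z = 437 mm, on four 39×39 mm corner legs (flush with the seat edges, standing on z = 0). A flat backrest 31 mm thick, 483 mm tall, spans the full seat width and rises from the seat top along its +y edge, rear face flush with the rear of the seat.

The house frame is on the floor beside the table on its +y side. The chair is on top of the table.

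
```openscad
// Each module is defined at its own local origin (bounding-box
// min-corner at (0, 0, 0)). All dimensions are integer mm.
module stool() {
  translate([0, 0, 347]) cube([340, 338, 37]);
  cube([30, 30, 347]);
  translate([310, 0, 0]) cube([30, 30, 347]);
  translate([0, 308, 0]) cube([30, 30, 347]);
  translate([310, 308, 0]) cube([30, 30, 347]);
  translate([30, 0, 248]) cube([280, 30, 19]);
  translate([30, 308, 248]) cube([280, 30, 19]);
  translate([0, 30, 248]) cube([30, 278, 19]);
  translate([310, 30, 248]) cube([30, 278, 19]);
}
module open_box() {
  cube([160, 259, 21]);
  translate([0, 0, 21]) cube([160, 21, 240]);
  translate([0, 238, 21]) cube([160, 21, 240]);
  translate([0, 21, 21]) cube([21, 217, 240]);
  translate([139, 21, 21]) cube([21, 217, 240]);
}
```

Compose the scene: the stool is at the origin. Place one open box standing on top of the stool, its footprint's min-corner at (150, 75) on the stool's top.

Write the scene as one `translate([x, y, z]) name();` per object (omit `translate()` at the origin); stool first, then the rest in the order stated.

stool();
translate([150, 75, 384]) open_box();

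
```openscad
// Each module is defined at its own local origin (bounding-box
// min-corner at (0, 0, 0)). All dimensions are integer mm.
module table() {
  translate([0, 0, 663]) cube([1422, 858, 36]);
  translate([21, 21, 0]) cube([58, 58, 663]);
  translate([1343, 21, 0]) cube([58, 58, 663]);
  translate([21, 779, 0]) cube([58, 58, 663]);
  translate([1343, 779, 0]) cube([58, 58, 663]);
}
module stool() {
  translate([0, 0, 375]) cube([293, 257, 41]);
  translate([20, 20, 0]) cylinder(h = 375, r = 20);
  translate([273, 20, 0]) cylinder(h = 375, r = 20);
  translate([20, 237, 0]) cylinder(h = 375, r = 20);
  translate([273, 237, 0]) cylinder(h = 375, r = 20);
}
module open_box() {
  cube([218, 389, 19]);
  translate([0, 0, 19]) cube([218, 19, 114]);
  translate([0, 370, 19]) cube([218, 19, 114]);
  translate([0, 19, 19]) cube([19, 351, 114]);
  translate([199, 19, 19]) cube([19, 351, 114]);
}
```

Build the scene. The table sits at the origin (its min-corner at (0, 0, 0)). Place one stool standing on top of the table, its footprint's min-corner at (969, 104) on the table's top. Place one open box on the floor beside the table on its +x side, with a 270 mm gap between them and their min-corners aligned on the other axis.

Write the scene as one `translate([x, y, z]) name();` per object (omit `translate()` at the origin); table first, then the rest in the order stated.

table();
translate([969, 104, 699]) stool();
translate([1692, 0, 0]) open_box();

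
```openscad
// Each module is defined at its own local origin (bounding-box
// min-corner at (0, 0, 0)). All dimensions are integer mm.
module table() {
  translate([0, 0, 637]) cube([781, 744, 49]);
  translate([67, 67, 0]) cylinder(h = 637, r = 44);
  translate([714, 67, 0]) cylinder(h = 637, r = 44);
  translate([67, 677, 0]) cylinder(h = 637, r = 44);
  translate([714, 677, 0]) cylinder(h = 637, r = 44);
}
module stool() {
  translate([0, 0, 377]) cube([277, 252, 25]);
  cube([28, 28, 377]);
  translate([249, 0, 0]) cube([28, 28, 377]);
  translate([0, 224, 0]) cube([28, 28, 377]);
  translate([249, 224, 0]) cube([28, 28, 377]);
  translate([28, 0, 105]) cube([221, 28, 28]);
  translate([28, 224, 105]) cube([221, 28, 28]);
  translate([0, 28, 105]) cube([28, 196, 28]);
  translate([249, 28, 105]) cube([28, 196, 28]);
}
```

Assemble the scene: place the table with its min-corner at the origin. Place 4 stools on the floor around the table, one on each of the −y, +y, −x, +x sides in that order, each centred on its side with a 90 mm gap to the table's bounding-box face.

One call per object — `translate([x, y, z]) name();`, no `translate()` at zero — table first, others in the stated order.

table();
translate([252, -342, 0]) stool();
translate([252, 834, 0]) stool();
translate([-367, 246, 0]) stool();
translate([871, 246, 0]) stool();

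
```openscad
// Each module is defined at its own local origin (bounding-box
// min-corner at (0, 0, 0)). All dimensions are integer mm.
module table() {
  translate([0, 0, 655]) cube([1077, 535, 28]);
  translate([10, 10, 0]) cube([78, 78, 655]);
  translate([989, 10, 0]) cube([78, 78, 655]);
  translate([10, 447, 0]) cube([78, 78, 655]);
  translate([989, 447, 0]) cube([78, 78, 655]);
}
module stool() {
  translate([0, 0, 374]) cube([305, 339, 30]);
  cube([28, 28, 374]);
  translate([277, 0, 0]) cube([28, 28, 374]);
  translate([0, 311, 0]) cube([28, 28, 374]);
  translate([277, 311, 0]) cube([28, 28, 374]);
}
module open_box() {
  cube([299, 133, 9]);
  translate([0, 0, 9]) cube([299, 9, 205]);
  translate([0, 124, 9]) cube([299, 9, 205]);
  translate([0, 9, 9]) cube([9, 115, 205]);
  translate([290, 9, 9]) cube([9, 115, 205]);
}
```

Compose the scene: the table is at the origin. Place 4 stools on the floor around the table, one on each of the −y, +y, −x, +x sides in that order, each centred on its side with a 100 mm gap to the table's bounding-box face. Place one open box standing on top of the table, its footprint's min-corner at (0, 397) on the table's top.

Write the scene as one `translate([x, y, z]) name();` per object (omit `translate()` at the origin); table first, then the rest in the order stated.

table();
translate([386, -439, 0]) stool();
translate([386, 635, 0]) stool();
translate([-405, 98, 0]) stool();
translate([1177, 98, 0]) stool();
translate([0, 397, 683]) open_box();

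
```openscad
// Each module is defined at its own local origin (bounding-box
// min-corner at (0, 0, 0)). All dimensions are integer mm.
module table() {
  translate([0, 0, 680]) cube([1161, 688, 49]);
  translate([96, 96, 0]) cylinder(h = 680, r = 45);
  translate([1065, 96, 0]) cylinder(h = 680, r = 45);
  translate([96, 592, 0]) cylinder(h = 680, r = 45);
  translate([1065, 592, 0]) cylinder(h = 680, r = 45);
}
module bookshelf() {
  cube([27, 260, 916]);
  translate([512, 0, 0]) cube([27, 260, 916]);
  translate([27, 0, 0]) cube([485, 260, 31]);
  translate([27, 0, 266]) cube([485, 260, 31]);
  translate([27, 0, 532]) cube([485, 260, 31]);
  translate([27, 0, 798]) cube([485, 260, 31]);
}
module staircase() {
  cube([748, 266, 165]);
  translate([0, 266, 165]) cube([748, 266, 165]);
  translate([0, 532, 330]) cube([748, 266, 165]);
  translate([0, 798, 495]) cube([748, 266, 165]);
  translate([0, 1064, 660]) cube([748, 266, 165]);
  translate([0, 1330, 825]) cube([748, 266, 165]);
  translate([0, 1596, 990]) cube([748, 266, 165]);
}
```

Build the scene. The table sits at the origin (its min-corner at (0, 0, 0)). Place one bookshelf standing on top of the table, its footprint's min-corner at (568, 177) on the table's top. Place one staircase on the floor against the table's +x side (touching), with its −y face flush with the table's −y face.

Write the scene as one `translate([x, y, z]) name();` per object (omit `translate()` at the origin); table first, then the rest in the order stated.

table();
translate([568, 177, 729]) bookshelf();
translate([1161, 0, 0]) staircase();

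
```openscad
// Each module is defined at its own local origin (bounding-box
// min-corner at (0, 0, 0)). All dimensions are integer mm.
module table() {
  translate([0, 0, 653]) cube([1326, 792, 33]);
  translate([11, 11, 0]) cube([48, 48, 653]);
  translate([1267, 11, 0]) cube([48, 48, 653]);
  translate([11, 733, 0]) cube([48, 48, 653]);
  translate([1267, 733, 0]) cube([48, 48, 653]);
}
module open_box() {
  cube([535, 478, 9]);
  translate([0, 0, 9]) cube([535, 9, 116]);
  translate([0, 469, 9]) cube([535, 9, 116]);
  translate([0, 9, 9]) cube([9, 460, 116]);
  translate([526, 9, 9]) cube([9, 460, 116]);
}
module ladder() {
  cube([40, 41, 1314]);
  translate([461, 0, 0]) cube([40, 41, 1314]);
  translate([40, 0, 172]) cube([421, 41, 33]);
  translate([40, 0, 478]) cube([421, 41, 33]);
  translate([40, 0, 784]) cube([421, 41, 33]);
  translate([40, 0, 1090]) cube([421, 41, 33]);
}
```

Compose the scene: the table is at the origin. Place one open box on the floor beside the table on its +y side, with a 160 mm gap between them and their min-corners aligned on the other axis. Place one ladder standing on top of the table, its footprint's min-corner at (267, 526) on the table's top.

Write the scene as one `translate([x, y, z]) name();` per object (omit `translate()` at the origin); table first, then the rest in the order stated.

table();
translate([0, 952, 0]) open_box();
translate([267, 526, 686]) ladder();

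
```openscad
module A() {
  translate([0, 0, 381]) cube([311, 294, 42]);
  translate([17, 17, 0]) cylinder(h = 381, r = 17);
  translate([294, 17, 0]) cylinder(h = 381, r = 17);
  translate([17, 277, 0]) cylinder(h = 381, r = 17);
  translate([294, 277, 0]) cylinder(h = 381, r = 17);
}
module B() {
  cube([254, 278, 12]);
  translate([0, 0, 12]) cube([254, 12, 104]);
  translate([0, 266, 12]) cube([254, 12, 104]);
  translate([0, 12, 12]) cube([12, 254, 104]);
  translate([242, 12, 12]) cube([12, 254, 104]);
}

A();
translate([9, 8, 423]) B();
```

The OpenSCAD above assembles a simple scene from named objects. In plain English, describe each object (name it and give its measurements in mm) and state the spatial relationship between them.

A is a four-legged stool. The seat is a 311×294×42 mm slab whose top surface is at z = 423 mm; four round legs, each 34 mm in diameter, run from the floor (z = 0) to the underside of the seat, each leg's axis is inset half a diameter from the nearest pair of seat edges (so the leg's bounding box is flush with the corner).

B is an open-topped rectangular box: outside dimensions 254×278×116 mm, with a uniform wall and base thickness of 12 mm. The base is a full 254×278 slab on the floor; four walls sit on top of the base. The front and back walls (the −y and +y sides) span the full width; the two side walls fit between them.

The open box is on top of the stool.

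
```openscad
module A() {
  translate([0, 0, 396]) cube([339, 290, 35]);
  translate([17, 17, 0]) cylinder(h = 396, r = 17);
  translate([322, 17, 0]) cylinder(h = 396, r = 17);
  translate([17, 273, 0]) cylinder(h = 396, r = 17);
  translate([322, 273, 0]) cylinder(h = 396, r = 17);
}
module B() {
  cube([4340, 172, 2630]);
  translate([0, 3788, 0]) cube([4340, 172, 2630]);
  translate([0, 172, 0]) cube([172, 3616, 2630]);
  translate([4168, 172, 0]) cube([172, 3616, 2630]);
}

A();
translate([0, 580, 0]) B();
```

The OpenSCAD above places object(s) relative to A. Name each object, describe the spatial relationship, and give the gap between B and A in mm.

The house frame's nearest face is 290 mm from the stool's +y face.

A is a stool. B is a house frame. The house frame is on the floor beside the stool on its +y side. The gap between the house frame and the stool is 290 mm.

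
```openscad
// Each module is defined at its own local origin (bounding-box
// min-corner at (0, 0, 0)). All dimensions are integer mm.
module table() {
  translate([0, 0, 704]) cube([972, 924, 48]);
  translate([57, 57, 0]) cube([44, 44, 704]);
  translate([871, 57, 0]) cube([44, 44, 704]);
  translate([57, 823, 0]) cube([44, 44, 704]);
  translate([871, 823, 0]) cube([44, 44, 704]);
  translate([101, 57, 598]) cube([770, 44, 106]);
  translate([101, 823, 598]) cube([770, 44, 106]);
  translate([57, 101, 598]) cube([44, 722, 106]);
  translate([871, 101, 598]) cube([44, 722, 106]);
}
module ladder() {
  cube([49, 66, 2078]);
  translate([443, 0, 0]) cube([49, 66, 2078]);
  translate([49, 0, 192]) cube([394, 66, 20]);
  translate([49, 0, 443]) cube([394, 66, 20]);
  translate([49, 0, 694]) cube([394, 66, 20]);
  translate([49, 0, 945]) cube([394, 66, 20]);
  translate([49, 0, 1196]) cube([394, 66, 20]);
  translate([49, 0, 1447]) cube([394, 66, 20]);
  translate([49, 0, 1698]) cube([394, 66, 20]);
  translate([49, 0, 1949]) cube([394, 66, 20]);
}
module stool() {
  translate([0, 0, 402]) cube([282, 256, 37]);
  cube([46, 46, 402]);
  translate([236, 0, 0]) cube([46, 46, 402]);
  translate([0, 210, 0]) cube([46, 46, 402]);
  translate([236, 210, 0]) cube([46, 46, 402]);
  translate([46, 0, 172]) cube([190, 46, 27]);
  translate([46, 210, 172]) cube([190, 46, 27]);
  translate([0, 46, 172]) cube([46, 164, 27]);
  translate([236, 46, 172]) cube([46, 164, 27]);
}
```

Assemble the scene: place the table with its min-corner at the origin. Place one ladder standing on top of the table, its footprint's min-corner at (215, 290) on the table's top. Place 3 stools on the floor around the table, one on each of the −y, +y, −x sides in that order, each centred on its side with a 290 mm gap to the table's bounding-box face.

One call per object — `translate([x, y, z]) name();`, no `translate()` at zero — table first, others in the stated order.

table();
translate([215, 290, 752]) ladder();
translate([345, -546, 0]) stool();
translate([345, 1214, 0]) stool();
translate([-572, 334, 0]) stool();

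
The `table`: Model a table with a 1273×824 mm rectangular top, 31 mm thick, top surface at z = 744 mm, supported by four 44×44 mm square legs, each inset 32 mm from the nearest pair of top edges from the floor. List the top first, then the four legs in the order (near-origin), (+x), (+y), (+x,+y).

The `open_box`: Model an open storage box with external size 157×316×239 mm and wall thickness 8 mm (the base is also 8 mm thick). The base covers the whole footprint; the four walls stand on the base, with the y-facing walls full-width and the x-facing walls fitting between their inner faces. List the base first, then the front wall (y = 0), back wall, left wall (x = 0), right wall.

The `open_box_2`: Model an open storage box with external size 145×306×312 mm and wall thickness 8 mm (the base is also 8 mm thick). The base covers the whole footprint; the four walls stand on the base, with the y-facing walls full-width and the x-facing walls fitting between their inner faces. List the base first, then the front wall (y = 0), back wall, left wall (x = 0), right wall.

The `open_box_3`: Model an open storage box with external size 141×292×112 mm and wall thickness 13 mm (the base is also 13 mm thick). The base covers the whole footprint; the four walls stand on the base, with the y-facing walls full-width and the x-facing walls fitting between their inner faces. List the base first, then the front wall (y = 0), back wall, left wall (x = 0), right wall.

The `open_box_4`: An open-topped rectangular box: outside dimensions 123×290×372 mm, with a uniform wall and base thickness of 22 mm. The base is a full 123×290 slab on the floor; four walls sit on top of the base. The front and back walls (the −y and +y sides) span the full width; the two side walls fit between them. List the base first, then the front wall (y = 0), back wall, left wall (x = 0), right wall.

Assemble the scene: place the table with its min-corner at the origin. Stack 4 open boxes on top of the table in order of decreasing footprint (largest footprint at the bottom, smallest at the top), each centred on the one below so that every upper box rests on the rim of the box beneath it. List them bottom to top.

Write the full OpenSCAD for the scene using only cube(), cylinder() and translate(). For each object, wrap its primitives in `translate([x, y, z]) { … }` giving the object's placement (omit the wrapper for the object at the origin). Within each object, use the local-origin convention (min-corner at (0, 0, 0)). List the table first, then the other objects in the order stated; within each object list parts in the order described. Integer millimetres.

translate([0, 0, 713]) cube([1273, 824, 31]);
translate([32, 32, 0]) cube([44, 44, 713]);
translate([1197, 32, 0]) cube([44, 44, 713]);
translate([32, 748, 0]) cube([44, 44, 713]);
translate([1197, 748, 0]) cube([44, 44, 713]);
translate([558, 254, 744]) {
  cube([157, 316, 8]);
  translate([0, 0, 8]) cube([157, 8, 231]);
  translate([0, 308, 8]) cube([157, 8, 231]);
  translate([0, 8, 8]) cube([8, 300, 231]);
  translate([149, 8, 8]) cube([8, 300, 231]);
}
translate([564, 259, 983]) {
  cube([145, 306, 8]);
  translate([0, 0, 8]) cube([145, 8, 304]);
  translate([0, 298, 8]) cube([145, 8, 304]);
  translate([0, 8, 8]) cube([8, 290, 304]);
  translate([137, 8, 8]) cube([8, 290, 304]);
}
translate([566, 266, 1295]) {
  cube([141, 292, 13]);
  translate([0, 0, 13]) cube([141, 13, 99]);
  translate([0, 279, 13]) cube([141, 13, 99]);
  translate([0, 13, 13]) cube([13, 266, 99]);
  translate([128, 13, 13]) cube([13, 266, 99]);
}
translate([575, 267, 1407]) {
  cube([123, 290, 22]);
  translate([0, 0, 22]) cube([123, 22, 350]);
  translate([0, 268, 22]) cube([123, 22, 350]);
  translate([0, 22, 22]) cube([22, 246, 350]);
  translate([101, 22, 22]) cube([22, 246, 350]);
}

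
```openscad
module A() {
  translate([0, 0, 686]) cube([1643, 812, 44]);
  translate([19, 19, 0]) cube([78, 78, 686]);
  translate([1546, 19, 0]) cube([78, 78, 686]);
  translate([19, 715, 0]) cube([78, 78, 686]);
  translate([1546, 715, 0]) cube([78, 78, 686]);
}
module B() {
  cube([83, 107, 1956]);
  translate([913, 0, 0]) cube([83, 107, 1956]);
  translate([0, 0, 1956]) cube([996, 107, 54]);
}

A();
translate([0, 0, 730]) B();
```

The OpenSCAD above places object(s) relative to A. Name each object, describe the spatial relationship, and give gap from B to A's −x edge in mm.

The door frame's min-x is at 0; the table's min-x is 0; gap = 0 mm.

A is a table. B is a door frame. The door frame is on top of the table. The gap from the door frame to the table's −x edge is 0 mm.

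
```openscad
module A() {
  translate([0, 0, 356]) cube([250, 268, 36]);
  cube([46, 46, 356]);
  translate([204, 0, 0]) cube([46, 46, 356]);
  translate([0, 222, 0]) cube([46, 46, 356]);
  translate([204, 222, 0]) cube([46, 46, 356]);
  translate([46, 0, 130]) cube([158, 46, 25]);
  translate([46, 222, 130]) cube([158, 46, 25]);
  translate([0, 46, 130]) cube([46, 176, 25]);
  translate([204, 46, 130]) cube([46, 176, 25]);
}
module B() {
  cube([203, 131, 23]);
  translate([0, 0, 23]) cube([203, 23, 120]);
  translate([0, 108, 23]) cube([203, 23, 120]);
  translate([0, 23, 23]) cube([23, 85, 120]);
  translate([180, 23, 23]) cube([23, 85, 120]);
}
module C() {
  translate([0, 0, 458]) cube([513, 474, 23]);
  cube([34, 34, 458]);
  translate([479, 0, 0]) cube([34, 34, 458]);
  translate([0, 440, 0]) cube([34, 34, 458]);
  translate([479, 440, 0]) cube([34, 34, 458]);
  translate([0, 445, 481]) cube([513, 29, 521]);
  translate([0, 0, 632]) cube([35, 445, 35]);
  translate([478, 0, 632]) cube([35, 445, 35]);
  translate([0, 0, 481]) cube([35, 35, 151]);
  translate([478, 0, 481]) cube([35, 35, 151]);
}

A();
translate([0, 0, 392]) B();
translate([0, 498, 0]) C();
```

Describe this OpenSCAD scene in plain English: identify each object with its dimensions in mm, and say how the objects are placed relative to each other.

A is a four-legged stool. The seat is 250×268 mm, 36 mm thick, top at z = 392 mm. It stands on four square legs, each 46×46 mm in cross-section, from z = 0 to the seat underside, each flush with a corner of the seat. Four stretchers, 46 mm wide and 25 mm tall, connect adjacent legs with their undersides at z = 130 mm, each running between the inner faces of the legs it joins and aligned with the legs' outer faces on the other axis.

B is an open-topped rectangular box: outside dimensions 203×131×143 mm, with a uniform wall and base thickness of 23 mm. The base is a full 203×131 slab on the floor; four walls sit on top of the base. The front and back walls (the −y and +y sides) span the full width; the two side walls fit between them.

C is a chair: 513×474 mm seat, 23 mm thick, top at z = 481 mm, on four 34 mm square corner legs flush with the seat edges. A 29 mm thick backrest slab spans the full seat width, extending 521 mm above the seat top, its back face flush with the seat's +y edge. Two armrests of 35×35 mm section run along each side from the seat's front edge to the front of the backrest, top faces 186 mm above the seat top and outer faces flush with the seat's x-edges; a 35×35 mm post under the front of each armrest stands on the seat at the front corner.

The open box is on top of the stool. The chair is on the floor beside the stool on its +y side.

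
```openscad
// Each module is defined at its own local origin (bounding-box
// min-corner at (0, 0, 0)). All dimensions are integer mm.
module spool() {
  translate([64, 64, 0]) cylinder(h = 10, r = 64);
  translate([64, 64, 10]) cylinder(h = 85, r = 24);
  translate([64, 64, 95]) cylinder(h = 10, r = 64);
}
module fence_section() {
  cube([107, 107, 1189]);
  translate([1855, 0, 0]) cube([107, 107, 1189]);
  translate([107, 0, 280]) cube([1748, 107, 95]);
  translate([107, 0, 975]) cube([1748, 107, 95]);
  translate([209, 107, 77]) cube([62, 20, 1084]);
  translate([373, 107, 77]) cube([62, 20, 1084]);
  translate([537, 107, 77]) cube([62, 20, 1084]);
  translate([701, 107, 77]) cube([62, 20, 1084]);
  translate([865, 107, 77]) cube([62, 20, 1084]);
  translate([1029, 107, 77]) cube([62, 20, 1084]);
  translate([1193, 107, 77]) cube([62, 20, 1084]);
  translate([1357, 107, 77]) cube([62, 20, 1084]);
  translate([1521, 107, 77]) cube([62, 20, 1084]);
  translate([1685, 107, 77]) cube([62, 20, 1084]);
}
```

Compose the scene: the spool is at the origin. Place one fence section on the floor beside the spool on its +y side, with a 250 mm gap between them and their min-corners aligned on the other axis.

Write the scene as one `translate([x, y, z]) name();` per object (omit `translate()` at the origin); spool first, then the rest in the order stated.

spool();
translate([0, 378, 0]) fence_section();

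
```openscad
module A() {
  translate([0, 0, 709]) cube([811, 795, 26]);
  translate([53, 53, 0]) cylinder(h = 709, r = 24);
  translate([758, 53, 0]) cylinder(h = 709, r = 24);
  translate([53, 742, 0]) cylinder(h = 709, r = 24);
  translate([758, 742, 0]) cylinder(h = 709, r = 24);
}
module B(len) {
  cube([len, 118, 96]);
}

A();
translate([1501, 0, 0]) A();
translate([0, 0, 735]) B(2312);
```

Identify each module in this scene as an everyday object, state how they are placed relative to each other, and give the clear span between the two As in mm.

Second table starts at x = 1501; first ends at x = 811; clear span = 1501 − 811 = 690 mm.

A is a table. B is a beam. A beam spans the tops of two tables. The clear span between the two tables is 690 mm.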